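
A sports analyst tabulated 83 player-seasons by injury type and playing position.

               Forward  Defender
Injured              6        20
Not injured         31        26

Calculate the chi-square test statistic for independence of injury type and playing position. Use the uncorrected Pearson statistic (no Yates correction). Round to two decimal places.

Row totals: 26, 57. Column totals: 37, 46. Grand total N = 83.
Expected counts (row total × column total / N):
  Injured, Forward: 26×37/83 = 11.590
  Injured, Defender: 26×46/83 = 14.410
  Not injured, Forward: 57×37/83 = 25.410
  Not injured, Defender: 57×46/83 = 31.590
Contributions (O − E)²/E:
  (6 − 11.590)²/11.590 = 2.6961
  (20 − 14.410)²/14.410 = 2.1685
  (31 − 25.410)²/25.410 = 1.2298
  (26 − 31.590)²/31.590 = 0.9892
χ² = 2.6961 + 2.1685 + 1.2298 + 0.9892 = 7.08

7.08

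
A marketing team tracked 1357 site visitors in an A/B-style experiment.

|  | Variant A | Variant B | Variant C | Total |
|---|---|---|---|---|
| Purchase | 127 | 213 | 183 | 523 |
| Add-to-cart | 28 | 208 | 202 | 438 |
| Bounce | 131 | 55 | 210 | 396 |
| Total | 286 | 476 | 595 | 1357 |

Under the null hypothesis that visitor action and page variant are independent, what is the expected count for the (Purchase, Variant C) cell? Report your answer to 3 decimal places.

Row total (Purchase) = 523; column total (Variant C) = 595; grand total N = 1357.
Expected count = (row total × column total) / N = 523 × 595 / 1357 = 229.318.

229.318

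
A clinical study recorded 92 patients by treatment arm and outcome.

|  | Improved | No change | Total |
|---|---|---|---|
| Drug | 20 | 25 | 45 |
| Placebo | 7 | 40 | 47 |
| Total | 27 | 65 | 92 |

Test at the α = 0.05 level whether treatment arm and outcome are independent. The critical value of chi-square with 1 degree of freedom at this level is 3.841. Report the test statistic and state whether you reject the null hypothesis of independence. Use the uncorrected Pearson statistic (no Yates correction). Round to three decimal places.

Grand total N = 92.
Expected counts (row total × column total / N):
  Drug, Improved: 45×27/92 = 13.2065
  Drug, No change: 45×65/92 = 31.7935
  Placebo, Improved: 47×27/92 = 13.7935
  Placebo, No change: 47×65/92 = 33.2065
Contributions (O − E)²/E:
  (20 − 13.2065)²/13.2065 = 3.4946
  (25 − 31.7935)²/31.7935 = 1.4516
  (7 − 13.7935)²/13.7935 = 3.3459
  (40 − 33.2065)²/33.2065 = 1.3898
χ² = 3.4946 + 1.4516 + 3.3459 + 1.3898 = 9.682
df = (2−1)(2−1) = 1. Since 9.682 > 3.841, reject the null hypothesis of independence at α = 0.05.

9.682; reject H₀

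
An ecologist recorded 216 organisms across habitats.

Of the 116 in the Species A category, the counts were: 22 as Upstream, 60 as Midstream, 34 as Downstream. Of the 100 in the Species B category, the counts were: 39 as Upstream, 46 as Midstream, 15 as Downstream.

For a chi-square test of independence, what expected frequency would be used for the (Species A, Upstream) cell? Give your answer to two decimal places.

32.76

Row total (Species A) = 116; column total (Upstream) = 61; grand total N = 216.
Expected count = (row total × column total) / N = 116 × 61 / 216 = 32.76.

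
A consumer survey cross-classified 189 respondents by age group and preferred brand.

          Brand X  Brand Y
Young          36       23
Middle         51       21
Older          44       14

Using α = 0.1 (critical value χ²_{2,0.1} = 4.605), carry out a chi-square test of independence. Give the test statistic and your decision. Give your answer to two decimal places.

Row totals: 59, 72, 58. Column totals: 131, 58. Grand total N = 189.
Expected counts (row total × column total / N):
  Young, Brand X: 59×131/189 = 40.894
  Young, Brand Y: 59×58/189 = 18.106
  Middle, Brand X: 72×131/189 = 49.905
  Middle, Brand Y: 72×58/189 = 22.095
  Older, Brand X: 58×131/189 = 40.201
  Older, Brand Y: 58×58/189 = 17.799
Contributions (O − E)²/E:
  (36 − 40.894)²/40.894 = 0.5857
  (23 − 18.106)²/18.106 = 1.3228
  (51 − 49.905)²/49.905 = 0.0240
  (21 − 22.095)²/22.095 = 0.0543
  (44 − 40.201)²/40.201 = 0.3590
  (14 − 17.799)²/17.799 = 0.8109
χ² = 0.5857 + 1.3228 + 0.0240 + 0.0543 + 0.3590 + 0.8109 = 3.16
df = (3−1)(2−1) = 2. Since 3.16 < 4.605, fail to reject the null hypothesis of independence at α = 0.1.

3.16; fail to reject H₀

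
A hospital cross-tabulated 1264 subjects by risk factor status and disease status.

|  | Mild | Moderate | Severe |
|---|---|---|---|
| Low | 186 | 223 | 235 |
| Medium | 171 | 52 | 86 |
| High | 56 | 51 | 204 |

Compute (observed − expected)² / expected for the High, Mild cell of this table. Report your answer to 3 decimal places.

Row total (High) = 311; column total (Mild) = 413; N = 1264.
Expected count E = 311 × 413 / 1264 = 101.61630.
Contribution = (O − E)²/E = (56 − 101.61630)² / 101.61630 = 20.477.

20.477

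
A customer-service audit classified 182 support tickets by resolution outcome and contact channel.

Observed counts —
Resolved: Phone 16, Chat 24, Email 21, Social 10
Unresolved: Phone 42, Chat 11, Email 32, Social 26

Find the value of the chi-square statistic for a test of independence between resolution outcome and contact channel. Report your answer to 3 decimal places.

Row totals: 71, 111. Column totals: 58, 35, 53, 36. Grand total N = 182.
Expected counts (row total × column total / N):
  Resolved, Phone: 71×58/182 = 22.6264
  Resolved, Chat: 71×35/182 = 13.6538
  Resolved, Email: 71×53/182 = 20.6758
  Resolved, Social: 71×36/182 = 14.0440
  Unresolved, Phone: 111×58/182 = 35.3736
  Unresolved, Chat: 111×35/182 = 21.3462
  Unresolved, Email: 111×53/182 = 32.3242
  Unresolved, Social: 111×36/182 = 21.9560
Contributions (O − E)²/E:
  (16 − 22.6264)²/22.6264 = 1.9406
  (24 − 13.6538)²/13.6538 = 7.8399
  (21 − 20.6758)²/20.6758 = 0.0051
  (10 − 14.0440)²/14.0440 = 1.1645
  (42 − 35.3736)²/35.3736 = 1.2413
  (11 − 21.3462)²/21.3462 = 5.0147
  (32 − 32.3242)²/32.3242 = 0.0033
  (26 − 21.9560)²/21.9560 = 0.7449
χ² = 1.9406 + 7.8399 + 0.0051 + 1.1645 + 1.2413 + 5.0147 + 0.0033 + 0.7449 = 17.954

17.954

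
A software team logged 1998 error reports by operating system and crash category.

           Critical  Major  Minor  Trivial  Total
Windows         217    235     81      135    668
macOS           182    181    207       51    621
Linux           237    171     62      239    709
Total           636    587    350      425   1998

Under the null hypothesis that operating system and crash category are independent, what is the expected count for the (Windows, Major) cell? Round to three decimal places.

196.254

Row total (Windows) = 668; column total (Major) = 587; grand total N = 1998.
Expected count = (row total × column total) / N = 668 × 587 / 1998 = 196.254.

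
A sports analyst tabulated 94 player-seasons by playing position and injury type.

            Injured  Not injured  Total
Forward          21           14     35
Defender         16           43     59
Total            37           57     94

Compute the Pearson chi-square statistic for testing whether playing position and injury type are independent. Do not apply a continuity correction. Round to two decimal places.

9.95

Grand total N = 94.
Expected counts (row total × column total / N):
  Forward, Injured: 35×37/94 = 13.777
  Forward, Not injured: 35×57/94 = 21.223
  Defender, Injured: 59×37/94 = 23.223
  Defender, Not injured: 59×57/94 = 35.777
Contributions (O − E)²/E:
  (21 − 13.777)²/13.777 = 3.7869
  (14 − 21.223)²/21.223 = 2.4583
  (16 − 23.223)²/23.223 = 2.2466
  (43 − 35.777)²/35.777 = 1.4582
χ² = 3.7869 + 2.4583 + 2.2466 + 1.4582 = 9.95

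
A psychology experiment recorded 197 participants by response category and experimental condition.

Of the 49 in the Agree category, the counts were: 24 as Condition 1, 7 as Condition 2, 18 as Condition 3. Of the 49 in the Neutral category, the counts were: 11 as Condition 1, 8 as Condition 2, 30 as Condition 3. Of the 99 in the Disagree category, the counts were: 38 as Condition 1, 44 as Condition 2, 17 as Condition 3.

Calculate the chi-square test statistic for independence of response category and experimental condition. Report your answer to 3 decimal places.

38.299

Row totals: 49, 49, 99. Column totals: 73, 59, 65. Grand total N = 197.
Expected counts (row total × column total / N):
  Agree, Condition 1: 49×73/197 = 18.1574
  Agree, Condition 2: 49×59/197 = 14.6751
  Agree, Condition 3: 49×65/197 = 16.1675
  Neutral, Condition 1: 49×73/197 = 18.1574
  Neutral, Condition 2: 49×59/197 = 14.6751
  Neutral, Condition 3: 49×65/197 = 16.1675
  Disagree, Condition 1: 99×73/197 = 36.6853
  Disagree, Condition 2: 99×59/197 = 29.6497
  Disagree, Condition 3: 99×65/197 = 32.6650
Contributions (O − E)²/E:
  (24 − 18.1574)²/18.1574 = 1.8800
  (7 − 14.6751)²/14.6751 = 4.0141
  (18 − 16.1675)²/16.1675 = 0.2077
  (11 − 18.1574)²/18.1574 = 2.8213
  (8 − 14.6751)²/14.6751 = 3.0362
  (30 − 16.1675)²/16.1675 = 11.8347
  (38 − 36.6853)²/36.6853 = 0.0471
  (44 − 29.6497)²/29.6497 = 6.9455
  (17 − 32.6650)²/32.6650 = 7.5124
χ² = 1.8800 + 4.0141 + 0.2077 + 2.8213 + 3.0362 + 11.8347 + 0.0471 + 6.9455 + 7.5124 = 38.299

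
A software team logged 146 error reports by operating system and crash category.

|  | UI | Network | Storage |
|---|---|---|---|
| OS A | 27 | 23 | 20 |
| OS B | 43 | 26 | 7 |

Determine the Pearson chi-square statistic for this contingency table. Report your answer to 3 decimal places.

Row totals: 70, 76. Column totals: 70, 49, 27. Grand total N = 146.
Expected counts (row total × column total / N):
  OS A, UI: 70×70/146 = 33.5616
  OS A, Network: 70×49/146 = 23.4932
  OS A, Storage: 70×27/146 = 12.9452
  OS B, UI: 76×70/146 = 36.4384
  OS B, Network: 76×49/146 = 25.5068
  OS B, Storage: 76×27/146 = 14.0548
Contributions (O − E)²/E:
  (27 − 33.5616)²/33.5616 = 1.2829
  (23 − 23.4932)²/23.4932 = 0.0104
  (20 − 12.9452)²/12.9452 = 3.8447
  (43 − 36.4384)²/36.4384 = 1.1816
  (26 − 25.5068)²/25.5068 = 0.0095
  (7 − 14.0548)²/14.0548 = 3.5412
χ² = 1.2829 + 0.0104 + 3.8447 + 1.1816 + 0.0095 + 3.5412 = 9.870

9.870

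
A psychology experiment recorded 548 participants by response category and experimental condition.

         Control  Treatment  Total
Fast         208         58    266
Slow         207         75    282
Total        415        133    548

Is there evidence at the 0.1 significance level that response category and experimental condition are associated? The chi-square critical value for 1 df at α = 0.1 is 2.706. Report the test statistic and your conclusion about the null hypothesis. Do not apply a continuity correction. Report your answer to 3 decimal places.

Grand total N = 548.
Expected counts (row total × column total / N):
  Fast, Control: 266×415/548 = 201.4416
  Fast, Treatment: 266×133/548 = 64.5584
  Slow, Control: 282×415/548 = 213.5584
  Slow, Treatment: 282×133/548 = 68.4416
Contributions (O − E)²/E:
  (208 − 201.4416)²/201.4416 = 0.2135
  (58 − 64.5584)²/64.5584 = 0.6663
  (207 − 213.5584)²/213.5584 = 0.2014
  (75 − 68.4416)²/68.4416 = 0.6285
χ² = 0.2135 + 0.6663 + 0.2014 + 0.6285 = 1.710
df = (2−1)(2−1) = 1. Since 1.710 < 2.706, fail to reject the null hypothesis of independence at α = 0.1.

1.710; fail to reject H₀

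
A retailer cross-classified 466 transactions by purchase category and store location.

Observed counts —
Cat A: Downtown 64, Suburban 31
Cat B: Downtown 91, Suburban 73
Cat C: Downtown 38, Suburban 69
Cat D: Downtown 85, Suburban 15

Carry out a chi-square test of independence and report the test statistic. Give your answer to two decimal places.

56.13

Row totals: 95, 164, 107, 100. Column totals: 278, 188. Grand total N = 466.
Expected counts (row total × column total / N):
  Cat A, Downtown: 95×278/466 = 56.674
  Cat A, Suburban: 95×188/466 = 38.326
  Cat B, Downtown: 164×278/466 = 97.837
  Cat B, Suburban: 164×188/466 = 66.163
  Cat C, Downtown: 107×278/466 = 63.833
  Cat C, Suburban: 107×188/466 = 43.167
  Cat D, Downtown: 100×278/466 = 59.657
  Cat D, Suburban: 100×188/466 = 40.343
Contributions (O − E)²/E:
  (64 − 56.674)²/56.674 = 0.9470
  (31 − 38.326)²/38.326 = 1.4004
  (91 − 97.837)²/97.837 = 0.4778
  (73 − 66.163)²/66.163 = 0.7065
  (38 − 63.833)²/63.833 = 10.4545
  (69 − 43.167)²/43.167 = 15.4596
  (85 − 59.657)²/59.657 = 10.7660
  (15 − 40.343)²/40.343 = 15.9202
χ² = 0.9470 + 1.4004 + 0.4778 + 0.7065 + 10.4545 + 15.4596 + 10.7660 + 15.9202 = 56.13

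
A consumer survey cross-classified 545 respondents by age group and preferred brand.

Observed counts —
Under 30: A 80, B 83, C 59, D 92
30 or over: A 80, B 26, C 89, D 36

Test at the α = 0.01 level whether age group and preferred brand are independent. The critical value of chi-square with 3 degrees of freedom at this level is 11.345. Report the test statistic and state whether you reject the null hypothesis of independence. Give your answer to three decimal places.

48.882; reject H₀

Row totals: 314, 231. Column totals: 160, 109, 148, 128. Grand total N = 545.
Expected counts (row total × column total / N):
  Under 30, A: 314×160/545 = 92.1835
  Under 30, B: 314×109/545 = 62.8000
  Under 30, C: 314×148/545 = 85.2697
  Under 30, D: 314×128/545 = 73.7468
  30 or over, A: 231×160/545 = 67.8165
  30 or over, B: 231×109/545 = 46.2000
  30 or over, C: 231×148/545 = 62.7303
  30 or over, D: 231×128/545 = 54.2532
Contributions (O − E)²/E:
  (80 − 92.1835)²/92.1835 = 1.6102
  (83 − 62.8000)²/62.8000 = 6.4975
  (59 − 85.2697)²/85.2697 = 8.0931
  (92 − 73.7468)²/73.7468 = 4.5179
  (80 − 67.8165)²/67.8165 = 2.1888
  (26 − 46.2000)²/46.2000 = 8.8320
  (89 − 62.7303)²/62.7303 = 11.0010
  (36 − 54.2532)²/54.2532 = 6.1412
χ² = 1.6102 + 6.4975 + 8.0931 + 4.5179 + 2.1888 + 8.8320 + 11.0010 + 6.1412 = 48.882
df = (2−1)(4−1) = 3. Since 48.882 > 11.345, reject the null hypothesis of independence at α = 0.01.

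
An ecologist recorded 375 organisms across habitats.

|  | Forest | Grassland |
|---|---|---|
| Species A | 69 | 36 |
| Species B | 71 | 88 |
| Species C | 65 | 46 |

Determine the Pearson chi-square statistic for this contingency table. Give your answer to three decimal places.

12.282

Row totals: 105, 159, 111. Column totals: 205, 170. Grand total N = 375.
Expected counts (row total × column total / N):
  Species A, Forest: 105×205/375 = 57.4000
  Species A, Grassland: 105×170/375 = 47.6000
  Species B, Forest: 159×205/375 = 86.9200
  Species B, Grassland: 159×170/375 = 72.0800
  Species C, Forest: 111×205/375 = 60.6800
  Species C, Grassland: 111×170/375 = 50.3200
Contributions (O − E)²/E:
  (69 − 57.4000)²/57.4000 = 2.3443
  (36 − 47.6000)²/47.6000 = 2.8269
  (71 − 86.9200)²/86.9200 = 2.9159
  (88 − 72.0800)²/72.0800 = 3.5162
  (65 − 60.6800)²/60.6800 = 0.3076
  (46 − 50.3200)²/50.3200 = 0.3709
χ² = 2.3443 + 2.8269 + 2.9159 + 3.5162 + 0.3076 + 0.3709 = 12.282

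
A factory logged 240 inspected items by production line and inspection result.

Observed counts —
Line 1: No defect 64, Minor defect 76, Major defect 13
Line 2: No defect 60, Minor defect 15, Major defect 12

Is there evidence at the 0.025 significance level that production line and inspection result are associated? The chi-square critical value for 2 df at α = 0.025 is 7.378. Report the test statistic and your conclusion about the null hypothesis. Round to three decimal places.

Row totals: 153, 87. Column totals: 124, 91, 25. Grand total N = 240.
Expected counts (row total × column total / N):
  Line 1, No defect: 153×124/240 = 79.0500
  Line 1, Minor defect: 153×91/240 = 58.0125
  Line 1, Major defect: 153×25/240 = 15.9375
  Line 2, No defect: 87×124/240 = 44.9500
  Line 2, Minor defect: 87×91/240 = 32.9875
  Line 2, Major defect: 87×25/240 = 9.0625
Contributions (O − E)²/E:
  (64 − 79.0500)²/79.0500 = 2.8653
  (76 − 58.0125)²/58.0125 = 5.5772
  (13 − 15.9375)²/15.9375 = 0.5414
  (60 − 44.9500)²/44.9500 = 5.0390
  (15 − 32.9875)²/32.9875 = 9.8083
  (12 − 9.0625)²/9.0625 = 0.9522
χ² = 2.8653 + 5.5772 + 0.5414 + 5.0390 + 9.8083 + 0.9522 = 24.783
df = (2−1)(3−1) = 2. Since 24.783 > 7.378, reject the null hypothesis of independence at α = 0.025.

24.783; reject H₀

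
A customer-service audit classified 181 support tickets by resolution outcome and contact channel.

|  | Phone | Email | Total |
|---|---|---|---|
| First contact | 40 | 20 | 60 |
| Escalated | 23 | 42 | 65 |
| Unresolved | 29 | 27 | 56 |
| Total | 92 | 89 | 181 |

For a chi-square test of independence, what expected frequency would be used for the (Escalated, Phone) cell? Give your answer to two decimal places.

Row total (Escalated) = 65; column total (Phone) = 92; grand total N = 181.
Expected count = (row total × column total) / N = 65 × 92 / 181 = 33.04.

33.04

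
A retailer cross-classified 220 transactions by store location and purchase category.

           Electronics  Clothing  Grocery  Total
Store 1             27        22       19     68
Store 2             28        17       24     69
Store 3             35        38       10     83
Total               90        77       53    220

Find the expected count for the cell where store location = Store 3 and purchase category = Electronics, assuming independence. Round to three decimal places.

Row total (Store 3) = 83; column total (Electronics) = 90; grand total N = 220.
Expected count = (row total × column total) / N = 83 × 90 / 220 = 33.955.

33.955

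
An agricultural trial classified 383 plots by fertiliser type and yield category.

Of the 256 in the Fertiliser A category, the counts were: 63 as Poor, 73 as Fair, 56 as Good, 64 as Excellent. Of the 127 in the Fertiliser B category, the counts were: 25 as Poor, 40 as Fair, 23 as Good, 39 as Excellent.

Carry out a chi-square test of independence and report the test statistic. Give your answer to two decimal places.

Row totals: 256, 127. Column totals: 88, 113, 79, 103. Grand total N = 383.
Expected counts (row total × column total / N):
  Fertiliser A, Poor: 256×88/383 = 58.820
  Fertiliser A, Fair: 256×113/383 = 75.530
  Fertiliser A, Good: 256×79/383 = 52.804
  Fertiliser A, Excellent: 256×103/383 = 68.846
  Fertiliser B, Poor: 127×88/383 = 29.180
  Fertiliser B, Fair: 127×113/383 = 37.470
  Fertiliser B, Good: 127×79/383 = 26.196
  Fertiliser B, Excellent: 127×103/383 = 34.154
Contributions (O − E)²/E:
  (63 − 58.820)²/58.820 = 0.2970
  (73 − 75.530)²/75.530 = 0.0847
  (56 − 52.804)²/52.804 = 0.1934
  (64 − 68.846)²/68.846 = 0.3411
  (25 − 29.180)²/29.180 = 0.5988
  (40 − 37.470)²/37.470 = 0.1708
  (23 − 26.196)²/26.196 = 0.3899
  (39 − 34.154)²/34.154 = 0.6876
χ² = 0.2970 + 0.0847 + 0.1934 + 0.3411 + 0.5988 + 0.1708 + 0.3899 + 0.6876 = 2.76

2.76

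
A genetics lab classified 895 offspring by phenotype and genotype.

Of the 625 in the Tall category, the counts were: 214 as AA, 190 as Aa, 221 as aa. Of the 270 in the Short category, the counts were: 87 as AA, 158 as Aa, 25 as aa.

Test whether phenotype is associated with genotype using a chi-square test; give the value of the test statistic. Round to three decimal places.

85.300

Row totals: 625, 270. Column totals: 301, 348, 246. Grand total N = 895.
Expected counts (row total × column total / N):
  Tall, AA: 625×301/895 = 210.1955
  Tall, Aa: 625×348/895 = 243.0168
  Tall, aa: 625×246/895 = 171.7877
  Short, AA: 270×301/895 = 90.8045
  Short, Aa: 270×348/895 = 104.9832
  Short, aa: 270×246/895 = 74.2123
Contributions (O − E)²/E:
  (214 − 210.1955)²/210.1955 = 0.0689
  (190 − 243.0168)²/243.0168 = 11.5662
  (221 − 171.7877)²/171.7877 = 14.0979
  (87 − 90.8045)²/90.8045 = 0.1594
  (158 − 104.9832)²/104.9832 = 26.7736
  (25 − 74.2123)²/74.2123 = 32.6341
χ² = 0.0689 + 11.5662 + 14.0979 + 0.1594 + 26.7736 + 32.6341 = 85.300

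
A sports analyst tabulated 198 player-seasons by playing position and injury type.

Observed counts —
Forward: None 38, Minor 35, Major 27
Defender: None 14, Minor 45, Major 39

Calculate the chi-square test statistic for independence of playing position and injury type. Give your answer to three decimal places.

14.490

Row totals: 100, 98. Column totals: 52, 80, 66. Grand total N = 198.
Expected counts (row total × column total / N):
  Forward, None: 100×52/198 = 26.2626
  Forward, Minor: 100×80/198 = 40.4040
  Forward, Major: 100×66/198 = 33.3333
  Defender, None: 98×52/198 = 25.7374
  Defender, Minor: 98×80/198 = 39.5960
  Defender, Major: 98×66/198 = 32.6667
Contributions (O − E)²/E:
  (38 − 26.2626)²/26.2626 = 5.2457
  (35 − 40.4040)²/40.4040 = 0.7228
  (27 − 33.3333)²/33.3333 = 1.2033
  (14 − 25.7374)²/25.7374 = 5.3528
  (45 − 39.5960)²/39.5960 = 0.7375
  (39 − 32.6667)²/32.6667 = 1.2279
χ² = 5.2457 + 0.7228 + 1.2033 + 5.3528 + 0.7375 + 1.2279 = 14.490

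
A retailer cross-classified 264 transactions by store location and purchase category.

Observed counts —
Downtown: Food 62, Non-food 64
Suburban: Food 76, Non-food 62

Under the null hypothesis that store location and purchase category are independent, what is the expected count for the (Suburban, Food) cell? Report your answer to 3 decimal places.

Row total (Suburban) = 138; column total (Food) = 138; grand total N = 264.
Expected count = (row total × column total) / N = 138 × 138 / 264 = 72.136.

72.136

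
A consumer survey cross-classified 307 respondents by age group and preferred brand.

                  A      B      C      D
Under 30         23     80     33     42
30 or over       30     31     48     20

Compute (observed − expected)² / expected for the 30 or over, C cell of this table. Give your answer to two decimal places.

5.73

Row total (30 or over) = 129; column total (C) = 81; N = 307.
Expected count E = 129 × 81 / 307 = 34.036.
Contribution = (O − E)²/E = (48 − 34.036)² / 34.036 = 5.73.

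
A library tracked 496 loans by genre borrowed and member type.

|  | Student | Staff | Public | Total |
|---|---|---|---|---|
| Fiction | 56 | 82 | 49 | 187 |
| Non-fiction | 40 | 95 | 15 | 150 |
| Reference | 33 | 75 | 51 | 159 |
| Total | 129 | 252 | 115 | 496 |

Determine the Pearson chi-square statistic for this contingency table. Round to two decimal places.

27.06

Grand total N = 496.
Expected counts (row total × column total / N):
  Fiction, Student: 187×129/496 = 48.635
  Fiction, Staff: 187×252/496 = 95.008
  Fiction, Public: 187×115/496 = 43.357
  Non-fiction, Student: 150×129/496 = 39.012
  Non-fiction, Staff: 150×252/496 = 76.210
  Non-fiction, Public: 150×115/496 = 34.778
  Reference, Student: 159×129/496 = 41.353
  Reference, Staff: 159×252/496 = 80.782
  Reference, Public: 159×115/496 = 36.865
Contributions (O − E)²/E:
  (56 − 48.635)²/48.635 = 1.1153
  (82 − 95.008)²/95.008 = 1.7810
  (49 − 43.357)²/43.357 = 0.7344
  (40 − 39.012)²/39.012 = 0.0250
  (95 − 76.210)²/76.210 = 4.6328
  (15 − 34.778)²/34.778 = 11.2476
  (33 − 41.353)²/41.353 = 1.6872
  (75 − 80.782)²/80.782 = 0.4138
  (51 − 36.865)²/36.865 = 5.4197
χ² = 1.1153 + 1.7810 + 0.7344 + 0.0250 + 4.6328 + 11.2476 + 1.6872 + 0.4138 + 5.4197 = 27.06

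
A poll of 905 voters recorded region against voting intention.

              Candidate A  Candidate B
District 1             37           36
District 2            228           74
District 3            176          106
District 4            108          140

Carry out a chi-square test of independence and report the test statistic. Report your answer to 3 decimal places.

Row totals: 73, 302, 282, 248. Column totals: 549, 356. Grand total N = 905.
Expected counts (row total × column total / N):
  District 1, Candidate A: 73×549/905 = 44.2840
  District 1, Candidate B: 73×356/905 = 28.7160
  District 2, Candidate A: 302×549/905 = 183.2022
  District 2, Candidate B: 302×356/905 = 118.7978
  District 3, Candidate A: 282×549/905 = 171.0696
  District 3, Candidate B: 282×356/905 = 110.9304
  District 4, Candidate A: 248×549/905 = 150.4442
  District 4, Candidate B: 248×356/905 = 97.5558
Contributions (O − E)²/E:
  (37 − 44.2840)²/44.2840 = 1.1981
  (36 − 28.7160)²/28.7160 = 1.8476
  (228 − 183.2022)²/183.2022 = 10.9543
  (74 − 118.7978)²/118.7978 = 16.8929
  (176 − 171.0696)²/171.0696 = 0.1421
  (106 − 110.9304)²/110.9304 = 0.2191
  (108 − 150.4442)²/150.4442 = 11.9746
  (140 − 97.5558)²/97.5558 = 18.4665
χ² = 1.1981 + 1.8476 + 10.9543 + 16.8929 + 0.1421 + 0.2191 + 11.9746 + 18.4665 = 61.695

61.695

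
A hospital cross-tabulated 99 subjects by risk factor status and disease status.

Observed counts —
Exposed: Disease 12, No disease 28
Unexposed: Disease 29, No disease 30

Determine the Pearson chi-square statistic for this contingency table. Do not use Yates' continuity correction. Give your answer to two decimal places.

3.60

Row totals: 40, 59. Column totals: 41, 58. Grand total N = 99.
Expected counts (row total × column total / N):
  Exposed, Disease: 40×41/99 = 16.566
  Exposed, No disease: 40×58/99 = 23.434
  Unexposed, Disease: 59×41/99 = 24.434
  Unexposed, No disease: 59×58/99 = 34.566
Contributions (O − E)²/E:
  (12 − 16.566)²/16.566 = 1.2585
  (28 − 23.434)²/23.434 = 0.8897
  (29 − 24.434)²/24.434 = 0.8533
  (30 − 34.566)²/34.566 = 0.6031
χ² = 1.2585 + 0.8897 + 0.8533 + 0.6031 = 3.60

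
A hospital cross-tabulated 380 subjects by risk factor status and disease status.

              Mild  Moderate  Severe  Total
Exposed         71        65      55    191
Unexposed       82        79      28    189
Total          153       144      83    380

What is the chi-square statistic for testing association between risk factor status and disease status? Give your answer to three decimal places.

10.925

Grand total N = 380.
Expected counts (row total × column total / N):
  Exposed, Mild: 191×153/380 = 76.9026
  Exposed, Moderate: 191×144/380 = 72.3789
  Exposed, Severe: 191×83/380 = 41.7184
  Unexposed, Mild: 189×153/380 = 76.0974
  Unexposed, Moderate: 189×144/380 = 71.6211
  Unexposed, Severe: 189×83/380 = 41.2816
Contributions (O − E)²/E:
  (71 − 76.9026)²/76.9026 = 0.4530
  (65 − 72.3789)²/72.3789 = 0.7523
  (55 − 41.7184)²/41.7184 = 4.2284
  (82 − 76.0974)²/76.0974 = 0.4578
  (79 − 71.6211)²/71.6211 = 0.7602
  (28 − 41.2816)²/41.2816 = 4.2731
χ² = 0.4530 + 0.7523 + 4.2284 + 0.4578 + 0.7602 + 4.2731 = 10.925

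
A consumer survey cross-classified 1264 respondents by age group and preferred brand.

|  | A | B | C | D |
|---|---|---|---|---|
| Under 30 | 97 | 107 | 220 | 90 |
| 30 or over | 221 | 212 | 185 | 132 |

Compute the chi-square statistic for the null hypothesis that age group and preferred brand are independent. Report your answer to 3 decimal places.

51.620

Row totals: 514, 750. Column totals: 318, 319, 405, 222. Grand total N = 1264.
Expected counts (row total × column total / N):
  Under 30, A: 514×318/1264 = 129.3133
  Under 30, B: 514×319/1264 = 129.7199
  Under 30, C: 514×405/1264 = 164.6915
  Under 30, D: 514×222/1264 = 90.2753
  30 or over, A: 750×318/1264 = 188.6867
  30 or over, B: 750×319/1264 = 189.2801
  30 or over, C: 750×405/1264 = 240.3085
  30 or over, D: 750×222/1264 = 131.7247
Contributions (O − E)²/E:
  (97 − 129.3133)²/129.3133 = 8.0746
  (107 − 129.7199)²/129.7199 = 3.9793
  (220 − 164.6915)²/164.6915 = 18.5743
  (90 − 90.2753)²/90.2753 = 0.0008
  (221 − 188.6867)²/188.6867 = 5.5338
  (212 − 189.2801)²/189.2801 = 2.7271
  (185 − 240.3085)²/240.3085 = 12.7296
  (132 − 131.7247)²/131.7247 = 0.0006
χ² = 8.0746 + 3.9793 + 18.5743 + 0.0008 + 5.5338 + 2.7271 + 12.7296 + 0.0006 = 51.620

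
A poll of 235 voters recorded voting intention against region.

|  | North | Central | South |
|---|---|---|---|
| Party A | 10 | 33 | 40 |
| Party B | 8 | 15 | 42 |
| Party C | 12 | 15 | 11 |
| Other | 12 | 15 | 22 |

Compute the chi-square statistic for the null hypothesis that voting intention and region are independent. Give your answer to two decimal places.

18.07

Row totals: 83, 65, 38, 49. Column totals: 42, 78, 115. Grand total N = 235.
Expected counts (row total × column total / N):
  Party A, North: 83×42/235 = 14.8340
  Party A, Central: 83×78/235 = 27.5489
  Party A, South: 83×115/235 = 40.6170
  Party B, North: 65×42/235 = 11.6170
  Party B, Central: 65×78/235 = 21.5745
  Party B, South: 65×115/235 = 31.8085
  Party C, North: 38×42/235 = 6.7915
  Party C, Central: 38×78/235 = 12.6128
  Party C, South: 38×115/235 = 18.5957
  Other, North: 49×42/235 = 8.7574
  Other, Central: 49×78/235 = 16.2638
  Other, South: 49×115/235 = 23.9787
Contributions (O − E)²/E:
  (10 − 14.8340)²/14.8340 = 1.5753
  (33 − 27.5489)²/27.5489 = 1.0786
  (40 − 40.6170)²/40.6170 = 0.0094
  (8 − 11.6170)²/11.6170 = 1.1262
  (15 − 21.5745)²/21.5745 = 2.0035
  (42 − 31.8085)²/31.8085 = 3.2654
  (12 − 6.7915)²/6.7915 = 3.9945
  (15 − 12.6128)²/12.6128 = 0.4518
  (11 − 18.5957)²/18.5957 = 3.1026
  (12 − 8.7574)²/8.7574 = 1.2006
  (15 − 16.2638)²/16.2638 = 0.0982
  (22 − 23.9787)²/23.9787 = 0.1633
χ² = 1.5753 + 1.0786 + 0.0094 + 1.1262 + 2.0035 + 3.2654 + 3.9945 + 0.4518 + 3.1026 + 1.2006 + 0.0982 + 0.1633 = 18.07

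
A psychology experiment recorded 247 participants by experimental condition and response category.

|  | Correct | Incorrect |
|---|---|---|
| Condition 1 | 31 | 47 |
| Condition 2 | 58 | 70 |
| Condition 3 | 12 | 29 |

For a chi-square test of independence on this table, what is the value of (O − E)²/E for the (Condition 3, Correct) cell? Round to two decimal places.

Row total (Condition 3) = 41; column total (Correct) = 101; N = 247.
Expected count E = 41 × 101 / 247 = 16.765.
Contribution = (O − E)²/E = (12 − 16.765)² / 16.765 = 1.35.

1.35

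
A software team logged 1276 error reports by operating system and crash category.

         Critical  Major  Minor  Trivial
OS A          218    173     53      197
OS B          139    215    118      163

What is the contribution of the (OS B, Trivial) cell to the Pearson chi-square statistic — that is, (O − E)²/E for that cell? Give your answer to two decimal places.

Row total (OS B) = 635; column total (Trivial) = 360; N = 1276.
Expected count E = 635 × 360 / 1276 = 179.154.
Contribution = (O − E)²/E = (163 − 179.154)² / 179.154 = 1.46.

1.46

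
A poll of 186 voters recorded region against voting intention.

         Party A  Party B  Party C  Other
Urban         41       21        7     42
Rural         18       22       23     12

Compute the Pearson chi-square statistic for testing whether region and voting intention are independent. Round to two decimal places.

Row totals: 111, 75. Column totals: 59, 43, 30, 54. Grand total N = 186.
Expected counts (row total × column total / N):
  Urban, Party A: 111×59/186 = 35.210
  Urban, Party B: 111×43/186 = 25.661
  Urban, Party C: 111×30/186 = 17.903
  Urban, Other: 111×54/186 = 32.226
  Rural, Party A: 75×59/186 = 23.790
  Rural, Party B: 75×43/186 = 17.339
  Rural, Party C: 75×30/186 = 12.097
  Rural, Other: 75×54/186 = 21.774
Contributions (O − E)²/E:
  (41 − 35.210)²/35.210 = 0.9521
  (21 − 25.661)²/25.661 = 0.8466
  (7 − 17.903)²/17.903 = 6.6400
  (42 − 32.226)²/32.226 = 2.9644
  (18 − 23.790)²/23.790 = 1.4092
  (22 − 17.339)²/17.339 = 1.2530
  (23 − 12.097)²/12.097 = 9.8269
  (12 − 21.774)²/21.774 = 4.3874
χ² = 0.9521 + 0.8466 + 6.6400 + 2.9644 + 1.4092 + 1.2530 + 9.8269 + 4.3874 = 28.28

28.28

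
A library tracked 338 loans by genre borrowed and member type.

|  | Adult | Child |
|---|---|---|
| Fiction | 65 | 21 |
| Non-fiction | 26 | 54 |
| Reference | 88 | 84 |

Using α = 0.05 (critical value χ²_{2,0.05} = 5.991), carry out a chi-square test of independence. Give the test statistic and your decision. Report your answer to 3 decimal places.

31.331; reject H₀

Row totals: 86, 80, 172. Column totals: 179, 159. Grand total N = 338.
Expected counts (row total × column total / N):
  Fiction, Adult: 86×179/338 = 45.5444
  Fiction, Child: 86×159/338 = 40.4556
  Non-fiction, Adult: 80×179/338 = 42.3669
  Non-fiction, Child: 80×159/338 = 37.6331
  Reference, Adult: 172×179/338 = 91.0888
  Reference, Child: 172×159/338 = 80.9112
Contributions (O − E)²/E:
  (65 − 45.5444)²/45.5444 = 8.3110
  (21 − 40.4556)²/40.4556 = 9.3564
  (26 − 42.3669)²/42.3669 = 6.3228
  (54 − 37.6331)²/37.6331 = 7.1181
  (88 − 91.0888)²/91.0888 = 0.1047
  (84 − 80.9112)²/80.9112 = 0.1179
χ² = 8.3110 + 9.3564 + 6.3228 + 7.1181 + 0.1047 + 0.1179 = 31.331
df = (3−1)(2−1) = 2. Since 31.331 > 5.991, reject the null hypothesis of independence at α = 0.05.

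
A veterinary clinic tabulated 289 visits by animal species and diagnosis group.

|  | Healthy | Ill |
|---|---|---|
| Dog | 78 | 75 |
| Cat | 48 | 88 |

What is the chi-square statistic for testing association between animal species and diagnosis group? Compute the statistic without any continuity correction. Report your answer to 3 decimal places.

7.205

Row totals: 153, 136. Column totals: 126, 163. Grand total N = 289.
Expected counts (row total × column total / N):
  Dog, Healthy: 153×126/289 = 66.7059
  Dog, Ill: 153×163/289 = 86.2941
  Cat, Healthy: 136×126/289 = 59.2941
  Cat, Ill: 136×163/289 = 76.7059
Contributions (O − E)²/E:
  (78 − 66.7059)²/66.7059 = 1.9122
  (75 − 86.2941)²/86.2941 = 1.4782
  (48 − 59.2941)²/59.2941 = 2.1513
  (88 − 76.7059)²/76.7059 = 1.6629
χ² = 1.9122 + 1.4782 + 2.1513 + 1.6629 = 7.205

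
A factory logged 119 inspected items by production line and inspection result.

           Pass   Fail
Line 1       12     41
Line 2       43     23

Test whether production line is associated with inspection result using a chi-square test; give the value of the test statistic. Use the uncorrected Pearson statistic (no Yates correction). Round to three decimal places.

Row totals: 53, 66. Column totals: 55, 64. Grand total N = 119.
Expected counts (row total × column total / N):
  Line 1, Pass: 53×55/119 = 24.4958
  Line 1, Fail: 53×64/119 = 28.5042
  Line 2, Pass: 66×55/119 = 30.5042
  Line 2, Fail: 66×64/119 = 35.4958
Contributions (O − E)²/E:
  (12 − 24.4958)²/24.4958 = 6.3744
  (41 − 28.5042)²/28.5042 = 5.4780
  (43 − 30.5042)²/30.5042 = 5.1188
  (23 − 35.4958)²/35.4958 = 4.3990
χ² = 6.3744 + 5.4780 + 5.1188 + 4.3990 = 21.370

21.370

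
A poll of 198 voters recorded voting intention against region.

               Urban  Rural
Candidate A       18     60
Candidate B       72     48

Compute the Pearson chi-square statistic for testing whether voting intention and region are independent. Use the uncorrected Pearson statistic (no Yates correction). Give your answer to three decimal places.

25.994

Row totals: 78, 120. Column totals: 90, 108. Grand total N = 198.
Expected counts (row total × column total / N):
  Candidate A, Urban: 78×90/198 = 35.4545
  Candidate A, Rural: 78×108/198 = 42.5455
  Candidate B, Urban: 120×90/198 = 54.5455
  Candidate B, Rural: 120×108/198 = 65.4545
Contributions (O − E)²/E:
  (18 − 35.4545)²/35.4545 = 8.5930
  (60 − 42.5455)²/42.5455 = 7.1608
  (72 − 54.5455)²/54.5455 = 5.5854
  (48 − 65.4545)²/65.4545 = 4.6545
χ² = 8.5930 + 7.1608 + 5.5854 + 4.6545 = 25.994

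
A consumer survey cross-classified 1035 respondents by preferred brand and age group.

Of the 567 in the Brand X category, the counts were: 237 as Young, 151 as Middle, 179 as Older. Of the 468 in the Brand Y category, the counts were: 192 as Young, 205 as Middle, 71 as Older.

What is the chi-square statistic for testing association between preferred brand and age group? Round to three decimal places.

Row totals: 567, 468. Column totals: 429, 356, 250. Grand total N = 1035.
Expected counts (row total × column total / N):
  Brand X, Young: 567×429/1035 = 235.01739
  Brand X, Middle: 567×356/1035 = 195.02609
  Brand X, Older: 567×250/1035 = 136.95652
  Brand Y, Young: 468×429/1035 = 193.98261
  Brand Y, Middle: 468×356/1035 = 160.97391
  Brand Y, Older: 468×250/1035 = 113.04348
Contributions (O − E)²/E:
  (237 − 235.01739)²/235.01739 = 0.0167
  (151 − 195.02609)²/195.02609 = 9.9387
  (179 − 136.95652)²/136.95652 = 12.9067
  (192 − 193.98261)²/193.98261 = 0.0203
  (205 − 160.97391)²/160.97391 = 12.0411
  (71 − 113.04348)²/113.04348 = 15.6369
χ² = 0.0167 + 9.9387 + 12.9067 + 0.0203 + 12.0411 + 15.6369 = 50.560

50.560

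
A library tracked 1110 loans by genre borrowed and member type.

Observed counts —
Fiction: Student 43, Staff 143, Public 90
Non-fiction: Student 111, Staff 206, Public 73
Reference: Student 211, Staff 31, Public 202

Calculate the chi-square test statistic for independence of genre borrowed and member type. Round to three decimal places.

Row totals: 276, 390, 444. Column totals: 365, 380, 365. Grand total N = 1110.
Expected counts (row total × column total / N):
  Fiction, Student: 276×365/1110 = 90.7568
  Fiction, Staff: 276×380/1110 = 94.4865
  Fiction, Public: 276×365/1110 = 90.7568
  Non-fiction, Student: 390×365/1110 = 128.2432
  Non-fiction, Staff: 390×380/1110 = 133.5135
  Non-fiction, Public: 390×365/1110 = 128.2432
  Reference, Student: 444×365/1110 = 146.0000
  Reference, Staff: 444×380/1110 = 152.0000
  Reference, Public: 444×365/1110 = 146.0000
Contributions (O − E)²/E:
  (43 − 90.7568)²/90.7568 = 25.1299
  (143 − 94.4865)²/94.4865 = 24.9090
  (90 − 90.7568)²/90.7568 = 0.0063
  (111 − 128.2432)²/128.2432 = 2.3185
  (206 − 133.5135)²/133.5135 = 39.3540
  (73 − 128.2432)²/128.2432 = 23.7971
  (211 − 146.0000)²/146.0000 = 28.9384
  (31 − 152.0000)²/152.0000 = 96.3224
  (202 − 146.0000)²/146.0000 = 21.4795
χ² = 25.1299 + 24.9090 + 0.0063 + 2.3185 + 39.3540 + 23.7971 + 28.9384 + 96.3224 + 21.4795 = 262.255

262.255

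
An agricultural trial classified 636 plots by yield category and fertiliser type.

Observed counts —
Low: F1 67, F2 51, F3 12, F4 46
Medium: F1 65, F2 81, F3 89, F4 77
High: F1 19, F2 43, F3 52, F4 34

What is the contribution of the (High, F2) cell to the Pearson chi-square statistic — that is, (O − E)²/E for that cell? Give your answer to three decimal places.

0.127

Row total (High) = 148; column total (F2) = 175; N = 636.
Expected count E = 148 × 175 / 636 = 40.7233.
Contribution = (O − E)²/E = (43 − 40.7233)² / 40.7233 = 0.127.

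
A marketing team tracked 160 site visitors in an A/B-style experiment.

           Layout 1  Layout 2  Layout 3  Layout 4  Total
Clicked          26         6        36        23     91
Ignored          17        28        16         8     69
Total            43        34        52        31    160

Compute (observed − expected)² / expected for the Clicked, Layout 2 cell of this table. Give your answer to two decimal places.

9.20

Row total (Clicked) = 91; column total (Layout 2) = 34; N = 160.
Expected count E = 91 × 34 / 160 = 19.3375.
Contribution = (O − E)²/E = (6 − 19.3375)² / 19.3375 = 9.20.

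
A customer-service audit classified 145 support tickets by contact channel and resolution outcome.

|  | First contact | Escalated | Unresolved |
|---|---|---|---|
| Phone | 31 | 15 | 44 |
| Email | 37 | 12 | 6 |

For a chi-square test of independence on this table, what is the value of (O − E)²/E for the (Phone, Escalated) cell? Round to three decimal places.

0.185

Row total (Phone) = 90; column total (Escalated) = 27; N = 145.
Expected count E = 90 × 27 / 145 = 16.7586.
Contribution = (O − E)²/E = (15 − 16.7586)² / 16.7586 = 0.185.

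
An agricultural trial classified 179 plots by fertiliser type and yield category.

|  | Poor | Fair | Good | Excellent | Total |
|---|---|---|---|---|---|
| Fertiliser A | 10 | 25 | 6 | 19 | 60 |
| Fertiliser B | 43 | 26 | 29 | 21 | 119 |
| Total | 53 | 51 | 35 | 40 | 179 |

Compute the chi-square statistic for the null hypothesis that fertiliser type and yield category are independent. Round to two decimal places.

Grand total N = 179.
Expected counts (row total × column total / N):
  Fertiliser A, Poor: 60×53/179 = 17.76536
  Fertiliser A, Fair: 60×51/179 = 17.09497
  Fertiliser A, Good: 60×35/179 = 11.73184
  Fertiliser A, Excellent: 60×40/179 = 13.40782
  Fertiliser B, Poor: 119×53/179 = 35.23464
  Fertiliser B, Fair: 119×51/179 = 33.90503
  Fertiliser B, Good: 119×35/179 = 23.26816
  Fertiliser B, Excellent: 119×40/179 = 26.59218
Contributions (O − E)²/E:
  (10 − 17.76536)²/17.76536 = 3.3943
  (25 − 17.09497)²/17.09497 = 3.6554
  (6 − 11.73184)²/11.73184 = 2.8004
  (19 − 13.40782)²/13.40782 = 2.3324
  (43 − 35.23464)²/35.23464 = 1.7114
  (26 − 33.90503)²/33.90503 = 1.8431
  (29 − 23.26816)²/23.26816 = 1.4120
  (21 − 26.59218)²/26.59218 = 1.1760
χ² = 3.3943 + 3.6554 + 2.8004 + 2.3324 + 1.7114 + 1.8431 + 1.4120 + 1.1760 = 18.33

18.33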